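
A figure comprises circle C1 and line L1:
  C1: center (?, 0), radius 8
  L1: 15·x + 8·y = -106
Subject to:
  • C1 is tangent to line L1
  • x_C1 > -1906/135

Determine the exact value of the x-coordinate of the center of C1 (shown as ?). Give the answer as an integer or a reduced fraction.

1. [C1‖L1]  x_C1² + (212/15)x_C1 − 484/15 = 0  ⇒  x_C1 = -242/15 or 2
2. given x_C1 > -1906/135: keep 2

2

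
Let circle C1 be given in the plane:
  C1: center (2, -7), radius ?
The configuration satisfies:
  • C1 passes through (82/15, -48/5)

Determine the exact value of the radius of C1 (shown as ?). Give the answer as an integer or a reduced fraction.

13/3

1. [C1∋P]  r_C1² − 169/9 = 0  ⇒  r_C1 = 13/3 (r>0 drops 1)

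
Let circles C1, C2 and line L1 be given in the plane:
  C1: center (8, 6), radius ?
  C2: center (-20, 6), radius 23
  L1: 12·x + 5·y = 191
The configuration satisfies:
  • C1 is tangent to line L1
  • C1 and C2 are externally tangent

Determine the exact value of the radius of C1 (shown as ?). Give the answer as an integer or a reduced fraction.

1. [C1‖L1]  r_C1² − 25 = 0  ⇒  r_C1 = 5 (r>0 drops 1)
2. [ext C1·C2]  r_C1² + 46r_C1 − 255 = 0  ⇒  r_C1 = 5 (r>0 drops 1)

5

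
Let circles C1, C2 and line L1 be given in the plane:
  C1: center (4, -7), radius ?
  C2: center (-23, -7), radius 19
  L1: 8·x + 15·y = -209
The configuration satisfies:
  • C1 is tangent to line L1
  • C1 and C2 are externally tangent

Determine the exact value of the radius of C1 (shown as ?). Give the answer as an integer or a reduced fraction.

1. [C1‖L1]  r_C1² − 64 = 0  ⇒  r_C1 = 8 (r>0 drops 1)
2. [ext C1·C2]  r_C1² + 38r_C1 − 368 = 0  ⇒  r_C1 = 8 (r>0 drops 1)

8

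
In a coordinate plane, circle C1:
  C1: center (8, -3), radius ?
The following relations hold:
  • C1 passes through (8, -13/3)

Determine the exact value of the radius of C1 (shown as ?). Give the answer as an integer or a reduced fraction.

4/3

1. [C1∋P]  r_C1² − 16/9 = 0  ⇒  r_C1 = 4/3 (r>0 drops 1)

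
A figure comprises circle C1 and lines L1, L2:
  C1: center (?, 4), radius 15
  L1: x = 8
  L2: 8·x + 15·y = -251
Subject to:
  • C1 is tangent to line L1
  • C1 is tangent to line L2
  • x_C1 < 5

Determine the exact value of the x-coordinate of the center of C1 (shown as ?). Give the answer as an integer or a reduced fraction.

-7

1. [C1‖L1]  x_C1² − 16x_C1 − 161 = 0  ⇒  x_C1 = -7 or 23
2. [C1‖L2]  x_C1² + (311/4)x_C1 + 1981/4 = 0  ⇒  x_C1 = -283/4 or -7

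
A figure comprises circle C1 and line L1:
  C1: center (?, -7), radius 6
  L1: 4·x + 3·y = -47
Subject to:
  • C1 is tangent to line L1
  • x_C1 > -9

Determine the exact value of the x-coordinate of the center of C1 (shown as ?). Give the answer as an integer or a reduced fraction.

1

1. [C1‖L1]  x_C1² + 13x_C1 − 14 = 0  ⇒  x_C1 = -14 or 1
2. given x_C1 > -9: keep 1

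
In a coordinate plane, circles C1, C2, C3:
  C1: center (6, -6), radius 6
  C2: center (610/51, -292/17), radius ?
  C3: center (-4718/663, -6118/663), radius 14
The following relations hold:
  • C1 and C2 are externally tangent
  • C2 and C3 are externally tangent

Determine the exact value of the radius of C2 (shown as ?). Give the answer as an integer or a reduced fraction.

1. [ext C1·C2]  r_C2² + 12r_C2 − 1120/9 = 0  ⇒  r_C2 = 20/3 (r>0 drops 1)
2. [ext C2·C3]  r_C2² + 28r_C2 − 2080/9 = 0  ⇒  r_C2 = 20/3 (r>0 drops 1)

20/3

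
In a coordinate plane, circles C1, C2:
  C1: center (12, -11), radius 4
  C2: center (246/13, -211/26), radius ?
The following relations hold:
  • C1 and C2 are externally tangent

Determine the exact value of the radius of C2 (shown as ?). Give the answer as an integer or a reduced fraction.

7/2

1. [ext C1·C2]  r_C2² + 8r_C2 − 161/4 = 0  ⇒  r_C2 = 7/2 (r>0 drops 1)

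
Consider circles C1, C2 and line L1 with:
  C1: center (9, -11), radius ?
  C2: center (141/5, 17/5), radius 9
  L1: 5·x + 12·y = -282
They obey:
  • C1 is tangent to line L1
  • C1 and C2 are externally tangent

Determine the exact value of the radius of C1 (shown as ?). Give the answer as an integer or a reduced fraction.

1. [C1‖L1]  r_C1² − 225 = 0  ⇒  r_C1 = 15 (r>0 drops 1)
2. [ext C1·C2]  r_C1² + 18r_C1 − 495 = 0  ⇒  r_C1 = 15 (r>0 drops 1)

15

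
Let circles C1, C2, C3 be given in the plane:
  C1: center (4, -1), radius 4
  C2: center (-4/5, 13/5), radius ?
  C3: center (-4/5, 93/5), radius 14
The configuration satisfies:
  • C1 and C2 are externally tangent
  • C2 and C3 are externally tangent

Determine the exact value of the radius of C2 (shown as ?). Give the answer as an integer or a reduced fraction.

1. [ext C1·C2]  r_C2² + 8r_C2 − 20 = 0  ⇒  r_C2 = 2 (r>0 drops 1)
2. [ext C2·C3]  r_C2² + 28r_C2 − 60 = 0  ⇒  r_C2 = 2 (r>0 drops 1)

2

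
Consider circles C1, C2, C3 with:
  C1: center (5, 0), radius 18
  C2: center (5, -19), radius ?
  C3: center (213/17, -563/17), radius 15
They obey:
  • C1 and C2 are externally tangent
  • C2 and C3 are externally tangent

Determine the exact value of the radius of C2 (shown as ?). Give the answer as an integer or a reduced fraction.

1

1. [ext C1·C2]  r_C2² + 36r_C2 − 37 = 0  ⇒  r_C2 = 1 (r>0 drops 1)
2. [ext C2·C3]  r_C2² + 30r_C2 − 31 = 0  ⇒  r_C2 = 1 (r>0 drops 1)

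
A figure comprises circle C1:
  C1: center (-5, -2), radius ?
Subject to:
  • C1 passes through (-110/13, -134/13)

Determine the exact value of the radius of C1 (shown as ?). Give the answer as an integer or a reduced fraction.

9

1. [C1∋P]  r_C1² − 81 = 0  ⇒  r_C1 = 9 (r>0 drops 1)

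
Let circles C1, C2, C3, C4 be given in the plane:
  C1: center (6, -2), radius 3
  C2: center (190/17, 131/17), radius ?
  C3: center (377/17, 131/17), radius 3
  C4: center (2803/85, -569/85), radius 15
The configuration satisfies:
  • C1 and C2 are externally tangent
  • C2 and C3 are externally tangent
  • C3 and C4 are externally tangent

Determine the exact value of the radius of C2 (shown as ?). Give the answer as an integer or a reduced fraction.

1. [ext C1·C2]  r_C2² + 6r_C2 − 112 = 0  ⇒  r_C2 = 8 (r>0 drops 1)
2. [ext C2·C3]  r_C2² + 6r_C2 − 112 = 0  ⇒  r_C2 = 8 (r>0 drops 1)

8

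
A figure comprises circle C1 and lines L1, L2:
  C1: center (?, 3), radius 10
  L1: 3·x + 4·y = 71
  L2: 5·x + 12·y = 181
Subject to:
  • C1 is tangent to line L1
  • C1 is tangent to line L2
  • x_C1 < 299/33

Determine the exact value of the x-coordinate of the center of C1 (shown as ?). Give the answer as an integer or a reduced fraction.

1. [C1‖L1]  x_C1² − (118/3)x_C1 + 109 = 0  ⇒  x_C1 = 3 or 109/3
2. [C1‖L2]  x_C1² − 58x_C1 + 165 = 0  ⇒  x_C1 = 3 or 55

3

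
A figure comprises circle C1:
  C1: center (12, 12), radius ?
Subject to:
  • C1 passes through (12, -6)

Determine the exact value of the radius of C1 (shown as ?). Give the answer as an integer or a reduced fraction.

1. [C1∋P]  r_C1² − 324 = 0  ⇒  r_C1 = 18 (r>0 drops 1)

18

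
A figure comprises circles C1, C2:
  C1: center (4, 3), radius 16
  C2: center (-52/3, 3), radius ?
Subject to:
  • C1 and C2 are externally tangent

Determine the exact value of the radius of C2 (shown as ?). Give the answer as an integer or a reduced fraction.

1. [ext C1·C2]  r_C2² + 32r_C2 − 1792/9 = 0  ⇒  r_C2 = 16/3 (r>0 drops 1)

16/3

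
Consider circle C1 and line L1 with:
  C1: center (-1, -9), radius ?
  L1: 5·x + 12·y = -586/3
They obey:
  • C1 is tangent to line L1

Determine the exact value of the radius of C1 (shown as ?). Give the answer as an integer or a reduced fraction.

19/3

1. [C1‖L1]  r_C1² − 361/9 = 0  ⇒  r_C1 = 19/3 (r>0 drops 1)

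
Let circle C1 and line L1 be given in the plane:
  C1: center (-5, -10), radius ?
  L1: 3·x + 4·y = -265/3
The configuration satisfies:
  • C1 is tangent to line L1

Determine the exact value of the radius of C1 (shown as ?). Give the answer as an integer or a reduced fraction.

1. [C1‖L1]  r_C1² − 400/9 = 0  ⇒  r_C1 = 20/3 (r>0 drops 1)

20/3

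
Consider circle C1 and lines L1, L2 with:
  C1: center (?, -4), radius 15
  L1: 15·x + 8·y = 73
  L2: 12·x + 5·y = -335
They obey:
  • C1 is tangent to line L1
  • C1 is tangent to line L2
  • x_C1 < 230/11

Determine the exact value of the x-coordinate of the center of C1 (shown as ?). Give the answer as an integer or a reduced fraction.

1. [C1‖L1]  x_C1² − 14x_C1 − 240 = 0  ⇒  x_C1 = -10 or 24
2. [C1‖L2]  x_C1² + (105/2)x_C1 + 425 = 0  ⇒  x_C1 = -85/2 or -10

-10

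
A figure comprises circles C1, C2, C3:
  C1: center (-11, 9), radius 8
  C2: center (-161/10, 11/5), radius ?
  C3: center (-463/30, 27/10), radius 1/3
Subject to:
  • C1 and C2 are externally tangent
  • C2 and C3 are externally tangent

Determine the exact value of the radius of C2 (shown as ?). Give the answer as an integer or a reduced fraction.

1/2

1. [ext C1·C2]  r_C2² + 16r_C2 − 33/4 = 0  ⇒  r_C2 = 1/2 (r>0 drops 1)
2. [ext C2·C3]  r_C2² + (2/3)r_C2 − 7/12 = 0  ⇒  r_C2 = 1/2 (r>0 drops 1)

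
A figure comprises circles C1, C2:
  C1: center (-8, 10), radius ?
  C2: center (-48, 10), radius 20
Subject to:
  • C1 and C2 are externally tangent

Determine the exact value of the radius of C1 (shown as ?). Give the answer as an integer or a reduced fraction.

20

1. [ext C1·C2]  r_C1² + 40r_C1 − 1200 = 0  ⇒  r_C1 = 20 (r>0 drops 1)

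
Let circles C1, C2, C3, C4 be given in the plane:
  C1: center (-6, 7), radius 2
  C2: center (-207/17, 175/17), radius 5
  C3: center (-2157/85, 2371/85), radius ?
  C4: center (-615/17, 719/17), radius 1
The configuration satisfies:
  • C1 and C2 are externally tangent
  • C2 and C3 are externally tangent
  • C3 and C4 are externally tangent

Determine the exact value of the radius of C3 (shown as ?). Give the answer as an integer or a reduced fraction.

17

1. [ext C2·C3]  r_C3² + 10r_C3 − 459 = 0  ⇒  r_C3 = 17 (r>0 drops 1)
2. [ext C3·C4]  r_C3² + 2r_C3 − 323 = 0  ⇒  r_C3 = 17 (r>0 drops 1)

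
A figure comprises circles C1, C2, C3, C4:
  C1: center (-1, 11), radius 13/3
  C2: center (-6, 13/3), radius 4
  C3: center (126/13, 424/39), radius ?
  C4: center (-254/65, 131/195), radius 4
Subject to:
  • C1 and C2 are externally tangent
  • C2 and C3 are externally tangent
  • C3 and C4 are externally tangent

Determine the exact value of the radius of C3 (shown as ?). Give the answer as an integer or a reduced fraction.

13

1. [ext C2·C3]  r_C3² + 8r_C3 − 273 = 0  ⇒  r_C3 = 13 (r>0 drops 1)
2. [ext C3·C4]  r_C3² + 8r_C3 − 273 = 0  ⇒  r_C3 = 13 (r>0 drops 1)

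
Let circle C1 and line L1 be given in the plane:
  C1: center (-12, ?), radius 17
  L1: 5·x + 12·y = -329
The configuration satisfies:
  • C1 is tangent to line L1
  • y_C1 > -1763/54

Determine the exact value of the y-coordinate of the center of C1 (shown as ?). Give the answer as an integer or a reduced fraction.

1. [C1‖L1]  y_C1² + (269/6)y_C1 + 490/3 = 0  ⇒  y_C1 = -245/6 or -4
2. given y_C1 > -1763/54: keep -4

-4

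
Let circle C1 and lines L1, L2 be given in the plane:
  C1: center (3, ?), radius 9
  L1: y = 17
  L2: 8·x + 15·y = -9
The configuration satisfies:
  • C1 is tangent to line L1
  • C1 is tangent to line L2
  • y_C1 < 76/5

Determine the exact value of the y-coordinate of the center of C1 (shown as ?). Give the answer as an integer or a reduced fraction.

1. [C1‖L1]  y_C1² − 34y_C1 + 208 = 0  ⇒  y_C1 = 8 or 26
2. [C1‖L2]  y_C1² + (22/5)y_C1 − 496/5 = 0  ⇒  y_C1 = -62/5 or 8

8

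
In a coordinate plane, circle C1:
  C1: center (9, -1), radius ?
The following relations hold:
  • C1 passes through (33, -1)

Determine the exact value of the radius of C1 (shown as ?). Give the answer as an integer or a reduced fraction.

1. [C1∋P]  r_C1² − 576 = 0  ⇒  r_C1 = 24 (r>0 drops 1)

24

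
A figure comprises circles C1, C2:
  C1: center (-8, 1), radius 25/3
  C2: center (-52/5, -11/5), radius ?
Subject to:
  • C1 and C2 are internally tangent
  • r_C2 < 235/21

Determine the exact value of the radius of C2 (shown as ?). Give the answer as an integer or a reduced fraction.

13/3

1. [int C1,C2]  r_C2² − (50/3)r_C2 + 481/9 = 0  ⇒  r_C2 = 13/3 or 37/3
2. given r_C2 < 235/21: keep 13/3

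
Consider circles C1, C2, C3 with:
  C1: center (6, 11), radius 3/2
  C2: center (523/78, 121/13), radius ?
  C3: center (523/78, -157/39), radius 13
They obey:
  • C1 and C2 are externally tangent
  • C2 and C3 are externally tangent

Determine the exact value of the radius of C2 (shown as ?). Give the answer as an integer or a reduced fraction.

1. [ext C1·C2]  r_C2² + 3r_C2 − 10/9 = 0  ⇒  r_C2 = 1/3 (r>0 drops 1)
2. [ext C2·C3]  r_C2² + 26r_C2 − 79/9 = 0  ⇒  r_C2 = 1/3 (r>0 drops 1)

1/3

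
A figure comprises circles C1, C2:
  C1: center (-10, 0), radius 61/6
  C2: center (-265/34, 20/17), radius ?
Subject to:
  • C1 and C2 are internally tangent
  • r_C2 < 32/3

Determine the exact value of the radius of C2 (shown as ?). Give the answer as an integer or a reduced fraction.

1. [int C1,C2]  r_C2² − (61/3)r_C2 + 874/9 = 0  ⇒  r_C2 = 23/3 or 38/3
2. given r_C2 < 32/3: keep 23/3

23/3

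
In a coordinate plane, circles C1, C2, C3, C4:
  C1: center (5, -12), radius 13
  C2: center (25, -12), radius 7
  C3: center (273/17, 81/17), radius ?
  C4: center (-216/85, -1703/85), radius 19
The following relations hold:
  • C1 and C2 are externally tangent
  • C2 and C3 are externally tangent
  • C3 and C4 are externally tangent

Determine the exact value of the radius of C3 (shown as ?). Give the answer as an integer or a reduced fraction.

1. [ext C2·C3]  r_C3² + 14r_C3 − 312 = 0  ⇒  r_C3 = 12 (r>0 drops 1)
2. [ext C3·C4]  r_C3² + 38r_C3 − 600 = 0  ⇒  r_C3 = 12 (r>0 drops 1)

12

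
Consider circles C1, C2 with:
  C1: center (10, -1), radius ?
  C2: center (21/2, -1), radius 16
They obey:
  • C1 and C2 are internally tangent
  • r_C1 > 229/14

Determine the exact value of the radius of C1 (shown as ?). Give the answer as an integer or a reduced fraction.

1. [int C1,C2]  r_C1² − 32r_C1 + 1023/4 = 0  ⇒  r_C1 = 31/2 or 33/2
2. given r_C1 > 229/14: keep 33/2

33/2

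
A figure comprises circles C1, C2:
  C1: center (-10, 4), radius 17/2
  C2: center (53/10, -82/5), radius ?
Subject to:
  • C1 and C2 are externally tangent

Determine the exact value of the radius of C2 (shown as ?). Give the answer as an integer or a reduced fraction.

1. [ext C1·C2]  r_C2² + 17r_C2 − 578 = 0  ⇒  r_C2 = 17 (r>0 drops 1)

17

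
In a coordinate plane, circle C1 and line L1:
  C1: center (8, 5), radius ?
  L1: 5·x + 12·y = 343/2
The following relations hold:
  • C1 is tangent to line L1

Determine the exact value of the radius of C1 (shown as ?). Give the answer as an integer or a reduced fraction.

1. [C1‖L1]  r_C1² − 121/4 = 0  ⇒  r_C1 = 11/2 (r>0 drops 1)

11/2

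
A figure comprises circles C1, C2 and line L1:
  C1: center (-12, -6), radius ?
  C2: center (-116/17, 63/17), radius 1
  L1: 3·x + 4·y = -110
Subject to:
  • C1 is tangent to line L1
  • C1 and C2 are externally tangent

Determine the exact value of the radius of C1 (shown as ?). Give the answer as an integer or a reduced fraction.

1. [C1‖L1]  r_C1² − 100 = 0  ⇒  r_C1 = 10 (r>0 drops 1)
2. [ext C1·C2]  r_C1² + 2r_C1 − 120 = 0  ⇒  r_C1 = 10 (r>0 drops 1)

10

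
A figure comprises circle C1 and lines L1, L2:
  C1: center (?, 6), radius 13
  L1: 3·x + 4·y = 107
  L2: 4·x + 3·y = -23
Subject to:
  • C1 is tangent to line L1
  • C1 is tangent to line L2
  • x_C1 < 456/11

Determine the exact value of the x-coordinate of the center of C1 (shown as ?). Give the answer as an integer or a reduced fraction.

1. [C1‖L1]  x_C1² − (166/3)x_C1 + 296 = 0  ⇒  x_C1 = 6 or 148/3
2. [C1‖L2]  x_C1² + (41/2)x_C1 − 159 = 0  ⇒  x_C1 = -53/2 or 6

6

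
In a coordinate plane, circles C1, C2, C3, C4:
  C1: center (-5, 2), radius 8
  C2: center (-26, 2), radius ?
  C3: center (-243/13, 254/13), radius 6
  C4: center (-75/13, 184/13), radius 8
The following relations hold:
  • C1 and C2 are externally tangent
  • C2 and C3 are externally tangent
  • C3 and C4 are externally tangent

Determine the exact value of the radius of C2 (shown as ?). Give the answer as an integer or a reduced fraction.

13

1. [ext C1·C2]  r_C2² + 16r_C2 − 377 = 0  ⇒  r_C2 = 13 (r>0 drops 1)
2. [ext C2·C3]  r_C2² + 12r_C2 − 325 = 0  ⇒  r_C2 = 13 (r>0 drops 1)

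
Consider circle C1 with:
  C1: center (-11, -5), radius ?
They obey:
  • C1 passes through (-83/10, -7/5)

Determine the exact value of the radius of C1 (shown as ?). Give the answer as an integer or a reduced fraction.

9/2

1. [C1∋P]  r_C1² − 81/4 = 0  ⇒  r_C1 = 9/2 (r>0 drops 1)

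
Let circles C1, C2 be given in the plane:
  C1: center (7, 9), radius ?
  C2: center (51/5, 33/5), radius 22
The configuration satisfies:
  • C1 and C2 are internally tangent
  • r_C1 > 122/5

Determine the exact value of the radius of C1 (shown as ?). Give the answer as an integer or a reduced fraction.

26

1. [int C1,C2]  r_C1² − 44r_C1 + 468 = 0  ⇒  r_C1 = 18 or 26
2. given r_C1 > 122/5: keep 26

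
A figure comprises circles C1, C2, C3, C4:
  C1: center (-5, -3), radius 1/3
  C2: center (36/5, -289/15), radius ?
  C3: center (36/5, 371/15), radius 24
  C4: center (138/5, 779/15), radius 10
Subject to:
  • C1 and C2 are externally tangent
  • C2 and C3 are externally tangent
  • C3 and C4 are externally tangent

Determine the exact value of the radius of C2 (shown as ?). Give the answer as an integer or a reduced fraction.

20

1. [ext C1·C2]  r_C2² + (2/3)r_C2 − 1240/3 = 0  ⇒  r_C2 = 20 (r>0 drops 1)
2. [ext C2·C3]  r_C2² + 48r_C2 − 1360 = 0  ⇒  r_C2 = 20 (r>0 drops 1)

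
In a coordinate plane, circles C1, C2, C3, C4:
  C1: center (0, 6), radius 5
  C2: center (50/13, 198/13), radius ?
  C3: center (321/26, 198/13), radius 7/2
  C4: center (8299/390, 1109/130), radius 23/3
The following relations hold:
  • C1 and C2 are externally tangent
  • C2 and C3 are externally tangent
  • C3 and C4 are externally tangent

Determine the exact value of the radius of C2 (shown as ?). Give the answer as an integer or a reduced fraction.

5

1. [ext C1·C2]  r_C2² + 10r_C2 − 75 = 0  ⇒  r_C2 = 5 (r>0 drops 1)
2. [ext C2·C3]  r_C2² + 7r_C2 − 60 = 0  ⇒  r_C2 = 5 (r>0 drops 1)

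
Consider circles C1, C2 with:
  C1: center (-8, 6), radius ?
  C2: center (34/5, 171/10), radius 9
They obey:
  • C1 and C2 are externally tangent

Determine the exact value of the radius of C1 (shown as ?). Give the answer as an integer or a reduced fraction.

1. [ext C1·C2]  r_C1² + 18r_C1 − 1045/4 = 0  ⇒  r_C1 = 19/2 (r>0 drops 1)

19/2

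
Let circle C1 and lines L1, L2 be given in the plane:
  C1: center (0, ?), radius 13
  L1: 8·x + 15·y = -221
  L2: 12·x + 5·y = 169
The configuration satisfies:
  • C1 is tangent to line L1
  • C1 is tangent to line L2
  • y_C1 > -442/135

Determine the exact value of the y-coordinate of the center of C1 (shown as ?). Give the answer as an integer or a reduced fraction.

0

1. [C1‖L1]  y_C1² + (442/15)y_C1 = 0  ⇒  y_C1 = -442/15 or 0
2. [C1‖L2]  y_C1² − (338/5)y_C1 = 0  ⇒  y_C1 = 0 or 338/5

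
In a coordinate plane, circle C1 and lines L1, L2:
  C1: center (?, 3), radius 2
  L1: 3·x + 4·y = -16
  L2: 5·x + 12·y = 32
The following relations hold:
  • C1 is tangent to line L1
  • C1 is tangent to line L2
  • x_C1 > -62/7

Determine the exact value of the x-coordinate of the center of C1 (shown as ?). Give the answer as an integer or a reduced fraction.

-6

1. [C1‖L1]  x_C1² + (56/3)x_C1 + 76 = 0  ⇒  x_C1 = -38/3 or -6
2. [C1‖L2]  x_C1² + (8/5)x_C1 − 132/5 = 0  ⇒  x_C1 = -6 or 22/5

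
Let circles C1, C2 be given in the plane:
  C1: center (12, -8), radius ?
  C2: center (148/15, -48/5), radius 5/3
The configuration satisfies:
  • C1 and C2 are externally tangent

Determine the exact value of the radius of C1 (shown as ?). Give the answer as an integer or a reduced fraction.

1. [ext C1·C2]  r_C1² + (10/3)r_C1 − 13/3 = 0  ⇒  r_C1 = 1 (r>0 drops 1)

1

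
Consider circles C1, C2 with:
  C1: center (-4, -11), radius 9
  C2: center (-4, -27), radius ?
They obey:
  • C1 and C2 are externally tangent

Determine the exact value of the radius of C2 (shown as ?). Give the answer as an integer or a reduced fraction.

1. [ext C1·C2]  r_C2² + 18r_C2 − 175 = 0  ⇒  r_C2 = 7 (r>0 drops 1)

7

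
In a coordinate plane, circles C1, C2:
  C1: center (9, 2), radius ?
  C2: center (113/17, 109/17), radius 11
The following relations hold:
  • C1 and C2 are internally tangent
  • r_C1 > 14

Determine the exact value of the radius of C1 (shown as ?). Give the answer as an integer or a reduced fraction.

1. [int C1,C2]  r_C1² − 22r_C1 + 96 = 0  ⇒  r_C1 = 6 or 16
2. given r_C1 > 14: keep 16

16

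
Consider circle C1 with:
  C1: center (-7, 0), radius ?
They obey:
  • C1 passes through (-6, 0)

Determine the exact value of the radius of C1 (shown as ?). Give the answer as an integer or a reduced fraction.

1

1. [C1∋P]  r_C1² − 1 = 0  ⇒  r_C1 = 1 (r>0 drops 1)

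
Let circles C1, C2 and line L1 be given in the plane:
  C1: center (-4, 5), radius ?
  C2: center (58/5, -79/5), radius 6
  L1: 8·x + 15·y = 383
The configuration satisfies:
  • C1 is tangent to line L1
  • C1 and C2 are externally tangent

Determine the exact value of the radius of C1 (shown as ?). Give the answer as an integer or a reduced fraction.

20

1. [C1‖L1]  r_C1² − 400 = 0  ⇒  r_C1 = 20 (r>0 drops 1)
2. [ext C1·C2]  r_C1² + 12r_C1 − 640 = 0  ⇒  r_C1 = 20 (r>0 drops 1)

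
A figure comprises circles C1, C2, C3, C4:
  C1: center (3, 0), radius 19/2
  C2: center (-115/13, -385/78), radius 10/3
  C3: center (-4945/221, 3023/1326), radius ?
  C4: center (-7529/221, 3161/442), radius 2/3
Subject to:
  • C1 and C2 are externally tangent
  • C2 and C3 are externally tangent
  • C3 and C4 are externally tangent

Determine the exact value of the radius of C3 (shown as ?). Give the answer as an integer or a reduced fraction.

12

1. [ext C2·C3]  r_C3² + (20/3)r_C3 − 224 = 0  ⇒  r_C3 = 12 (r>0 drops 1)
2. [ext C3·C4]  r_C3² + (4/3)r_C3 − 160 = 0  ⇒  r_C3 = 12 (r>0 drops 1)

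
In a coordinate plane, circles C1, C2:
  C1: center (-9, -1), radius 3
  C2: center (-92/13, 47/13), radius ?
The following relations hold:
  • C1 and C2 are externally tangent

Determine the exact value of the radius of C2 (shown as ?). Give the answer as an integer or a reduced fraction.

1. [ext C1·C2]  r_C2² + 6r_C2 − 16 = 0  ⇒  r_C2 = 2 (r>0 drops 1)

2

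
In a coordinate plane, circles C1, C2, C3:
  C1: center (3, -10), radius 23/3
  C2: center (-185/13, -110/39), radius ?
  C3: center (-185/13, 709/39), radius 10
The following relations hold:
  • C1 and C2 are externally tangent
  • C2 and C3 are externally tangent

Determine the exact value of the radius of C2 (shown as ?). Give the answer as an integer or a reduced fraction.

1. [ext C1·C2]  r_C2² + (46/3)r_C2 − 869/3 = 0  ⇒  r_C2 = 11 (r>0 drops 1)
2. [ext C2·C3]  r_C2² + 20r_C2 − 341 = 0  ⇒  r_C2 = 11 (r>0 drops 1)

11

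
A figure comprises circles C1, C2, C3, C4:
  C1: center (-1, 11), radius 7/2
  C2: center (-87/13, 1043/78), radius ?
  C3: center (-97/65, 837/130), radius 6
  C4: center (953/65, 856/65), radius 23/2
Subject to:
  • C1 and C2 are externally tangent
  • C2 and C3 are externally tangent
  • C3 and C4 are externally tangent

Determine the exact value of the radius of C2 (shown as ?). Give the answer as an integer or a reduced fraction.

8/3

1. [ext C1·C2]  r_C2² + 7r_C2 − 232/9 = 0  ⇒  r_C2 = 8/3 (r>0 drops 1)
2. [ext C2·C3]  r_C2² + 12r_C2 − 352/9 = 0  ⇒  r_C2 = 8/3 (r>0 drops 1)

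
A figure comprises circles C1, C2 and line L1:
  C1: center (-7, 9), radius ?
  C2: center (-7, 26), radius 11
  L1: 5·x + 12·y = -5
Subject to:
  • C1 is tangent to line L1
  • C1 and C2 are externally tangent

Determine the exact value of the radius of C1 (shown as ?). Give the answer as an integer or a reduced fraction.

6

1. [C1‖L1]  r_C1² − 36 = 0  ⇒  r_C1 = 6 (r>0 drops 1)
2. [ext C1·C2]  r_C1² + 22r_C1 − 168 = 0  ⇒  r_C1 = 6 (r>0 drops 1)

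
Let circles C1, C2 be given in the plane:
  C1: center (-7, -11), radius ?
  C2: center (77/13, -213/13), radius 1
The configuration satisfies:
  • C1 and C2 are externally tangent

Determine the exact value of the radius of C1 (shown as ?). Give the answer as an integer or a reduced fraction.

13

1. [ext C1·C2]  r_C1² + 2r_C1 − 195 = 0  ⇒  r_C1 = 13 (r>0 drops 1)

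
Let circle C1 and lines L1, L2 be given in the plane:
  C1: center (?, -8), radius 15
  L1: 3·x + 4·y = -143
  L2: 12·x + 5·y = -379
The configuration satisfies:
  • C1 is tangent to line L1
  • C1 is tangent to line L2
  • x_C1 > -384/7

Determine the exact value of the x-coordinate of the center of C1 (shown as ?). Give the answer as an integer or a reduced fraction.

-12

1. [C1‖L1]  x_C1² + 74x_C1 + 744 = 0  ⇒  x_C1 = -62 or -12
2. [C1‖L2]  x_C1² + (113/2)x_C1 + 534 = 0  ⇒  x_C1 = -89/2 or -12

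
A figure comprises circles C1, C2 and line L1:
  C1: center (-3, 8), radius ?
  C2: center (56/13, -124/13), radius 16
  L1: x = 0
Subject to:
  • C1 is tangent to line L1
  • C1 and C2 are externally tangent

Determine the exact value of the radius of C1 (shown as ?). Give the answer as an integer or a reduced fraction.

1. [C1‖L1]  r_C1² − 9 = 0  ⇒  r_C1 = 3 (r>0 drops 1)
2. [ext C1·C2]  r_C1² + 32r_C1 − 105 = 0  ⇒  r_C1 = 3 (r>0 drops 1)

3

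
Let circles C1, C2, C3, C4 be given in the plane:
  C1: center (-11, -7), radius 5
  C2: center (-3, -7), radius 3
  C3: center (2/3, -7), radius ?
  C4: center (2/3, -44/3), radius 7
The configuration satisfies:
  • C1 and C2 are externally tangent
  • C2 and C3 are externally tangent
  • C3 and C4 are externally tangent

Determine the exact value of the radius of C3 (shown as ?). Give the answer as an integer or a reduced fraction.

2/3

1. [ext C2·C3]  r_C3² + 6r_C3 − 40/9 = 0  ⇒  r_C3 = 2/3 (r>0 drops 1)
2. [ext C3·C4]  r_C3² + 14r_C3 − 88/9 = 0  ⇒  r_C3 = 2/3 (r>0 drops 1)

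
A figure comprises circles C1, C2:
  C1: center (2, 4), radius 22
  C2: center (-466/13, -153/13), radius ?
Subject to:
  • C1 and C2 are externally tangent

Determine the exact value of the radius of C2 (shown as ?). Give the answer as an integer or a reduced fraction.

1. [ext C1·C2]  r_C2² + 44r_C2 − 1197 = 0  ⇒  r_C2 = 19 (r>0 drops 1)

19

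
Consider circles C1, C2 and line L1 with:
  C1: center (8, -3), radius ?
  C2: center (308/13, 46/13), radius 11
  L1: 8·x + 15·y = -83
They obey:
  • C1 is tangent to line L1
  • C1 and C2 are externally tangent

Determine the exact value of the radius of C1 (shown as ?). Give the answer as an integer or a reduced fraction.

6

1. [C1‖L1]  r_C1² − 36 = 0  ⇒  r_C1 = 6 (r>0 drops 1)
2. [ext C1·C2]  r_C1² + 22r_C1 − 168 = 0  ⇒  r_C1 = 6 (r>0 drops 1)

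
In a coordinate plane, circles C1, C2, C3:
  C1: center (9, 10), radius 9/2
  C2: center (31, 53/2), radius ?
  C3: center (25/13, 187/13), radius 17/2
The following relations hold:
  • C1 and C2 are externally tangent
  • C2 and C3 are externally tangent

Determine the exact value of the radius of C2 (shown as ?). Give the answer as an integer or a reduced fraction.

1. [ext C1·C2]  r_C2² + 9r_C2 − 736 = 0  ⇒  r_C2 = 23 (r>0 drops 1)
2. [ext C2·C3]  r_C2² + 17r_C2 − 920 = 0  ⇒  r_C2 = 23 (r>0 drops 1)

23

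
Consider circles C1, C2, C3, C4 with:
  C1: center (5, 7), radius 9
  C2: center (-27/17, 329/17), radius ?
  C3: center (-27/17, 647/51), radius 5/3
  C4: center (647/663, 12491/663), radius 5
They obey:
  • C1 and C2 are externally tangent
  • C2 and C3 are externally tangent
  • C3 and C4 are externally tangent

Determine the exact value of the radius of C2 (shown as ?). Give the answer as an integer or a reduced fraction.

5

1. [ext C1·C2]  r_C2² + 18r_C2 − 115 = 0  ⇒  r_C2 = 5 (r>0 drops 1)
2. [ext C2·C3]  r_C2² + (10/3)r_C2 − 125/3 = 0  ⇒  r_C2 = 5 (r>0 drops 1)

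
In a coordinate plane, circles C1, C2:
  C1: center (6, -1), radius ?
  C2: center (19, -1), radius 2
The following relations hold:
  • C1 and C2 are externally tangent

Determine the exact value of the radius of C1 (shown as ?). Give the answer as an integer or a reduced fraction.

1. [ext C1·C2]  r_C1² + 4r_C1 − 165 = 0  ⇒  r_C1 = 11 (r>0 drops 1)

11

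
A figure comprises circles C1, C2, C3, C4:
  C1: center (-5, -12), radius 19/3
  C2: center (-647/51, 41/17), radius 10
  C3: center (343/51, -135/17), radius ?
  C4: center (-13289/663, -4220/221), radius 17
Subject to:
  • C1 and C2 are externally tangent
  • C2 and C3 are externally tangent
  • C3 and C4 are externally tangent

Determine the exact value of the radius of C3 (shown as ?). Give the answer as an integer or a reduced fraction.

12

1. [ext C2·C3]  r_C3² + 20r_C3 − 384 = 0  ⇒  r_C3 = 12 (r>0 drops 1)
2. [ext C3·C4]  r_C3² + 34r_C3 − 552 = 0  ⇒  r_C3 = 12 (r>0 drops 1)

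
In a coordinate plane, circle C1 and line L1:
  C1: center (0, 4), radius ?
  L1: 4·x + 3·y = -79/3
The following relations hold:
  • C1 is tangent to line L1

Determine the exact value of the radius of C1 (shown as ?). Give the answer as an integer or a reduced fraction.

1. [C1‖L1]  r_C1² − 529/9 = 0  ⇒  r_C1 = 23/3 (r>0 drops 1)

23/3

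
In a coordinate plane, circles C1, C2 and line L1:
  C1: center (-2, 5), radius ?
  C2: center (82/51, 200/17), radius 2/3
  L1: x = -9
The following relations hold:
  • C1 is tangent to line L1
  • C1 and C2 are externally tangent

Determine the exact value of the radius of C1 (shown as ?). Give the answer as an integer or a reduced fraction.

1. [C1‖L1]  r_C1² − 49 = 0  ⇒  r_C1 = 7 (r>0 drops 1)
2. [ext C1·C2]  r_C1² + (4/3)r_C1 − 175/3 = 0  ⇒  r_C1 = 7 (r>0 drops 1)

7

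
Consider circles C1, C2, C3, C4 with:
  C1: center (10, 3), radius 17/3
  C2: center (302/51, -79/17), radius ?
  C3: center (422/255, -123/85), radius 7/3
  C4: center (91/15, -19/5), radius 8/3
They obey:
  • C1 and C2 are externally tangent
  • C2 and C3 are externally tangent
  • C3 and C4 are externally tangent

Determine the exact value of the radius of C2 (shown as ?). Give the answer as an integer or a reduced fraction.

3

1. [ext C1·C2]  r_C2² + (34/3)r_C2 − 43 = 0  ⇒  r_C2 = 3 (r>0 drops 1)
2. [ext C2·C3]  r_C2² + (14/3)r_C2 − 23 = 0  ⇒  r_C2 = 3 (r>0 drops 1)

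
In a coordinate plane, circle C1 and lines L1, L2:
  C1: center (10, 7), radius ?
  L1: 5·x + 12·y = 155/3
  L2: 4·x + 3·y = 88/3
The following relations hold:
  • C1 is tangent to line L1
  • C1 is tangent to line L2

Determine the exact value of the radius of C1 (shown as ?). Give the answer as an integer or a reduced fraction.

19/3

1. [C1‖L1]  r_C1² − 361/9 = 0  ⇒  r_C1 = 19/3 (r>0 drops 1)
2. [C1‖L2]  r_C1² − 361/9 = 0  ⇒  r_C1 = 19/3 (r>0 drops 1)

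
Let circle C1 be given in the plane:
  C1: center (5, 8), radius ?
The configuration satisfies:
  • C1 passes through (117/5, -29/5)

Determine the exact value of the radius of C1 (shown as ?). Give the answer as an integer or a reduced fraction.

23

1. [C1∋P]  r_C1² − 529 = 0  ⇒  r_C1 = 23 (r>0 drops 1)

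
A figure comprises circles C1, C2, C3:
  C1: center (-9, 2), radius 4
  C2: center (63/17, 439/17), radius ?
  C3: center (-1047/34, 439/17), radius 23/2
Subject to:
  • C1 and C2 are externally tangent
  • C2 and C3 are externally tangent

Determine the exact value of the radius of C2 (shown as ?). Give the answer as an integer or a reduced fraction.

23

1. [ext C1·C2]  r_C2² + 8r_C2 − 713 = 0  ⇒  r_C2 = 23 (r>0 drops 1)
2. [ext C2·C3]  r_C2² + 23r_C2 − 1058 = 0  ⇒  r_C2 = 23 (r>0 drops 1)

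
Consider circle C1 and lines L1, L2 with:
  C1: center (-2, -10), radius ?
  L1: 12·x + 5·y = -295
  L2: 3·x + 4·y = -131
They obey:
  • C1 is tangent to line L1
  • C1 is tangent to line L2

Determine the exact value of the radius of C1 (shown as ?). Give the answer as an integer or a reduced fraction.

17

1. [C1‖L1]  r_C1² − 289 = 0  ⇒  r_C1 = 17 (r>0 drops 1)
2. [C1‖L2]  r_C1² − 289 = 0  ⇒  r_C1 = 17 (r>0 drops 1)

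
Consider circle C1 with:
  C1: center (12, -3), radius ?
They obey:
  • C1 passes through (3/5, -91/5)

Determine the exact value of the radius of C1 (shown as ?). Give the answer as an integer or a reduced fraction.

19

1. [C1∋P]  r_C1² − 361 = 0  ⇒  r_C1 = 19 (r>0 drops 1)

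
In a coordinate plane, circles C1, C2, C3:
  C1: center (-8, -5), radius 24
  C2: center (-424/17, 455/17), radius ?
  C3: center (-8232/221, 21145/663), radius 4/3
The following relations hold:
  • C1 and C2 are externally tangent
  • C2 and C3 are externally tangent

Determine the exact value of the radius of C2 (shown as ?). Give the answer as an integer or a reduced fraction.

1. [ext C1·C2]  r_C2² + 48r_C2 − 720 = 0  ⇒  r_C2 = 12 (r>0 drops 1)
2. [ext C2·C3]  r_C2² + (8/3)r_C2 − 176 = 0  ⇒  r_C2 = 12 (r>0 drops 1)

12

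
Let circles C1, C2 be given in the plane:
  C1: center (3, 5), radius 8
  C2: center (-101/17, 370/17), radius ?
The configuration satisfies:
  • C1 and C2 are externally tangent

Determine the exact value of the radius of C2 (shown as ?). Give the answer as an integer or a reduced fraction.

1. [ext C1·C2]  r_C2² + 16r_C2 − 297 = 0  ⇒  r_C2 = 11 (r>0 drops 1)

11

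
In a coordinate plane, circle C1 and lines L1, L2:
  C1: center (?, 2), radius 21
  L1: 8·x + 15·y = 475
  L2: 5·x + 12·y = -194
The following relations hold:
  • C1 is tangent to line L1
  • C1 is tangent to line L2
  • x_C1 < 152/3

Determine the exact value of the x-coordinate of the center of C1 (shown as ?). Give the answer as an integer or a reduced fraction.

11

1. [C1‖L1]  x_C1² − (445/4)x_C1 + 4411/4 = 0  ⇒  x_C1 = 11 or 401/4
2. [C1‖L2]  x_C1² + (436/5)x_C1 − 5401/5 = 0  ⇒  x_C1 = -491/5 or 11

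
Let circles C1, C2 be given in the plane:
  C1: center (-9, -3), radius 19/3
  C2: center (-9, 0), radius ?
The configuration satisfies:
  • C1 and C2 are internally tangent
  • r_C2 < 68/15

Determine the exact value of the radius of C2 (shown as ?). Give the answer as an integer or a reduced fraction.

1. [int C1,C2]  r_C2² − (38/3)r_C2 + 280/9 = 0  ⇒  r_C2 = 10/3 or 28/3
2. given r_C2 < 68/15: keep 10/3

10/3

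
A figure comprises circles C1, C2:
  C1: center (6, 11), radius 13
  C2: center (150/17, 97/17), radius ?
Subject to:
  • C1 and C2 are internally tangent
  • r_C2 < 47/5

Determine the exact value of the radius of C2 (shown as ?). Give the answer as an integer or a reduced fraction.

7

1. [int C1,C2]  r_C2² − 26r_C2 + 133 = 0  ⇒  r_C2 = 7 or 19
2. given r_C2 < 47/5: keep 7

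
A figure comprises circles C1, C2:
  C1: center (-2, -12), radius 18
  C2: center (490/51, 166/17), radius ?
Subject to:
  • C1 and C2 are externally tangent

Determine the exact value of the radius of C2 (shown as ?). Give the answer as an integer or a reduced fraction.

1. [ext C1·C2]  r_C2² + 36r_C2 − 2560/9 = 0  ⇒  r_C2 = 20/3 (r>0 drops 1)

20/3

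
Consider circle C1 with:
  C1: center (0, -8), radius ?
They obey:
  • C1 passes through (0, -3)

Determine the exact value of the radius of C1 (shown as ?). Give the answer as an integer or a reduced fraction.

5

1. [C1∋P]  r_C1² − 25 = 0  ⇒  r_C1 = 5 (r>0 drops 1)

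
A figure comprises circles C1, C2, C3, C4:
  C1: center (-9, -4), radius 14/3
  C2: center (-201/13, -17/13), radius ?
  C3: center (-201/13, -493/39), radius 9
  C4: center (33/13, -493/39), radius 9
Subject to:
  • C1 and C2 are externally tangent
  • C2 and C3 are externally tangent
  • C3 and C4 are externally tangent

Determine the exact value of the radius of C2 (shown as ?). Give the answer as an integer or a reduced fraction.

7/3

1. [ext C1·C2]  r_C2² + (28/3)r_C2 − 245/9 = 0  ⇒  r_C2 = 7/3 (r>0 drops 1)
2. [ext C2·C3]  r_C2² + 18r_C2 − 427/9 = 0  ⇒  r_C2 = 7/3 (r>0 drops 1)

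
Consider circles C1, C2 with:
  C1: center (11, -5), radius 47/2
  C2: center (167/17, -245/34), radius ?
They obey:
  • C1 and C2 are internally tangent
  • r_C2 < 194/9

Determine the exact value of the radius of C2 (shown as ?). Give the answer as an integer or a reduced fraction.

1. [int C1,C2]  r_C2² − 47r_C2 + 546 = 0  ⇒  r_C2 = 21 or 26
2. given r_C2 < 194/9: keep 21

21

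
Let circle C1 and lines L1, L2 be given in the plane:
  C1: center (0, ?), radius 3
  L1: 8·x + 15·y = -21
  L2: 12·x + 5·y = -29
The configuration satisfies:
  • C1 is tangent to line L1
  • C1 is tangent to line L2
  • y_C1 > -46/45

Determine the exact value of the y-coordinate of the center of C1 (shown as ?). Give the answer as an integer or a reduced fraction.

1. [C1‖L1]  y_C1² + (14/5)y_C1 − 48/5 = 0  ⇒  y_C1 = -24/5 or 2
2. [C1‖L2]  y_C1² + (58/5)y_C1 − 136/5 = 0  ⇒  y_C1 = -68/5 or 2

2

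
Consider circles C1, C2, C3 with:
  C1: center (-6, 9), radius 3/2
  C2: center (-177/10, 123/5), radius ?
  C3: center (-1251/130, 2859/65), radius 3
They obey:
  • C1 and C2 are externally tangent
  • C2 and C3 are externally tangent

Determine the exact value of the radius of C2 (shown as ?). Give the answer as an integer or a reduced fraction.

1. [ext C1·C2]  r_C2² + 3r_C2 − 378 = 0  ⇒  r_C2 = 18 (r>0 drops 1)
2. [ext C2·C3]  r_C2² + 6r_C2 − 432 = 0  ⇒  r_C2 = 18 (r>0 drops 1)

18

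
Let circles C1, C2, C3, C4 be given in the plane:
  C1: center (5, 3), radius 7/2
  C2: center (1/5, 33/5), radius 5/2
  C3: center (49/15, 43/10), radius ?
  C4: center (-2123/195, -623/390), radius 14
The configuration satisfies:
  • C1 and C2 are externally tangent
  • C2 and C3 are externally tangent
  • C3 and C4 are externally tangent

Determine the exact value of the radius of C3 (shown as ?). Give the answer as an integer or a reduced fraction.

1. [ext C2·C3]  r_C3² + 5r_C3 − 76/9 = 0  ⇒  r_C3 = 4/3 (r>0 drops 1)
2. [ext C3·C4]  r_C3² + 28r_C3 − 352/9 = 0  ⇒  r_C3 = 4/3 (r>0 drops 1)

4/3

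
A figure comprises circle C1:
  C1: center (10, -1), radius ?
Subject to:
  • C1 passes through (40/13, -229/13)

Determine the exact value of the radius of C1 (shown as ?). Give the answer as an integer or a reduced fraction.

18

1. [C1∋P]  r_C1² − 324 = 0  ⇒  r_C1 = 18 (r>0 drops 1)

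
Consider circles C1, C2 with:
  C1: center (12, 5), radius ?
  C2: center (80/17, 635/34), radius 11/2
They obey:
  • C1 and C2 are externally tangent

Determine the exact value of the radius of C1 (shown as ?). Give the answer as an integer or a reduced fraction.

10

1. [ext C1·C2]  r_C1² + 11r_C1 − 210 = 0  ⇒  r_C1 = 10 (r>0 drops 1)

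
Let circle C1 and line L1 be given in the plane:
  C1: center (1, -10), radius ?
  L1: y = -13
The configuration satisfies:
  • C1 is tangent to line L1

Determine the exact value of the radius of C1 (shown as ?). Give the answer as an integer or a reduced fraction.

3

1. [C1‖L1]  r_C1² − 9 = 0  ⇒  r_C1 = 3 (r>0 drops 1)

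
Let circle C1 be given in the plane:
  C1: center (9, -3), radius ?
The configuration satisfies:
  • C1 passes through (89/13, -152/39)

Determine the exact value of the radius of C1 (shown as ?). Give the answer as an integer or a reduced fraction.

7/3

1. [C1∋P]  r_C1² − 49/9 = 0  ⇒  r_C1 = 7/3 (r>0 drops 1)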